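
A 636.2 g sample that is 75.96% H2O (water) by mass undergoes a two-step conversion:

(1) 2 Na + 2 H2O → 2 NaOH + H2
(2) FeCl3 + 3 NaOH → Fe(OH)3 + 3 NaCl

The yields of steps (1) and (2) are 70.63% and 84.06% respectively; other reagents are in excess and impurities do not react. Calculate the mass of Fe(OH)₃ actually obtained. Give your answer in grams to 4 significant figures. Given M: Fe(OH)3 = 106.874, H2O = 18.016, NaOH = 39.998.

Pure H2O = 636.2 × 0.7596 = 483.26 g.
n(H2O) = 483.26 / 18.016 = 26.824 mol.
Step 1 (H2O:NaOH = 2:2): theoretical n(NaOH) = 26.824 mol; at 70.63% yield, n(NaOH) = 18.946 mol.
Step 2 (NaOH:Fe(OH)3 = 3:1): theoretical n(Fe(OH)3) = 6.3152 mol, so theoretical mass = 6.3152 × 106.874 = 674.93 g.
At 84.06% yield, actual mass of Fe(OH)3 = 674.93 × 0.8406 = 567.35 g.

567.3 g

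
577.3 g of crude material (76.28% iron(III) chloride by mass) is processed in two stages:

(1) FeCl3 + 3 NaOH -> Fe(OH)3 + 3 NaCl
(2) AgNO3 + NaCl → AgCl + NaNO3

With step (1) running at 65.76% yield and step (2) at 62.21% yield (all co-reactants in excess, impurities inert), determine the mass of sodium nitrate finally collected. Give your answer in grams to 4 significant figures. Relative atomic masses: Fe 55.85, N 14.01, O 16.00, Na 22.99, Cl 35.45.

283.2 g

Pure FeCl3 = 577.3 × 0.7628 = 440.36 g.
M(FeCl3) = 55.85 + 3(35.45) = 162.20 g/mol.
M(NaNO3) = 22.99 + 14.01 + 3(16.00) = 85.00 g/mol.
n(FeCl3) = 440.36 / 162.20 = 2.7149 mol.
Step 1 (FeCl3:NaCl = 1:3): theoretical n(NaCl) = 8.1448 mol; at 65.76% yield, n(NaCl) = 5.3560 mol.
Step 2 (NaCl:NaNO3 = 1:1): theoretical n(NaNO3) = 5.3560 mol, so theoretical mass = 5.3560 × 85.00 = 455.26 g.
At 62.21% yield, actual mass of NaNO3 = 455.26 × 0.6221 = 283.22 g.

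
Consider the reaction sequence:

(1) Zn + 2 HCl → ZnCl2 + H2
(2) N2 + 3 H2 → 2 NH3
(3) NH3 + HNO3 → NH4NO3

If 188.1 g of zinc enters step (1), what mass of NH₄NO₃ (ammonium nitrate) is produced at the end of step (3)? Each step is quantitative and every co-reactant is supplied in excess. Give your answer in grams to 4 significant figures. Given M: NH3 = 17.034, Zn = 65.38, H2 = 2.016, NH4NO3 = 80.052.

n(Zn) = 188.1 / 65.38 = 2.8770 mol.
Reaction (1): Zn→H2 ratio 1:1 ⇒ n(H2) = 2.8770 mol.
Reaction (2): H2→NH3 ratio 3:2 ⇒ n(NH3) = 1.9180 mol.
Reaction (3): NH3→NH4NO3 ratio 1:1 ⇒ n(NH4NO3) = 1.9180 mol.
Mass of NH4NO3 = 1.9180 × 80.052 = 153.54 g.

153.5 g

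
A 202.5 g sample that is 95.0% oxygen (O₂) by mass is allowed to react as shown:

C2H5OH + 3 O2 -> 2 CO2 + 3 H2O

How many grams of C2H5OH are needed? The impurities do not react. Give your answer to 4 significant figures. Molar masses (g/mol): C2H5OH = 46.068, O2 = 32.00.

Mass of pure O2 = 202.5 g × 0.950 = 192.38 g.
n(O2) = 192.38 g / 32.00 g/mol = 6.0117 mol.
From the equation the O2:C2H5OH mole ratio is 3:1, so n(C2H5OH) = 6.0117 × 1/3 = 2.0039 mol.
Mass of C2H5OH = 2.0039 mol × 46.068 g/mol = 92.316 g.

92.32 g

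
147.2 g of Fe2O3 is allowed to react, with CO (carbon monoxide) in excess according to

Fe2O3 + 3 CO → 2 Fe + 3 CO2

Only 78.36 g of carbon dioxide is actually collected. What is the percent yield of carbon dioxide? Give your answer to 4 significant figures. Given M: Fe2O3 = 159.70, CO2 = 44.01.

64.39 %

n(Fe2O3) = 147.20 g / 159.70 g/mol = 0.92173 mol.
From the equation the Fe2O3:CO2 mole ratio is 1:3, so n(CO2) = 0.92173 × 3/1 = 2.7652 mol.
Mass of CO2 = 2.7652 mol × 44.01 g/mol = 121.70 g.
This is the theoretical yield. Percent yield = 78.36 g / 121.70 g × 100% = 64.390%.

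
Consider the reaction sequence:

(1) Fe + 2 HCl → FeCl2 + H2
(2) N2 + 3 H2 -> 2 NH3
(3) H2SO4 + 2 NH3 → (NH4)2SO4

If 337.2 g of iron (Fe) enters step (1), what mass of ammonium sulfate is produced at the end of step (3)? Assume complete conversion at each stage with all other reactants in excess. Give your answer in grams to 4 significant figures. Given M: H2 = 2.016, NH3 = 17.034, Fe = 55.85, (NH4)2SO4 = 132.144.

n(Fe) = 337.2 / 55.85 = 6.0376 mol.
Reaction (1): Fe→H2 ratio 1:1 ⇒ n(H2) = 6.0376 mol.
Reaction (2): H2→NH3 ratio 3:2 ⇒ n(NH3) = 4.0251 mol.
Reaction (3): NH3→(NH4)2SO4 ratio 2:1 ⇒ n((NH4)2SO4) = 2.0125 mol.
Mass of (NH4)2SO4 = 2.0125 × 132.144 = 265.94 g.

265.9 g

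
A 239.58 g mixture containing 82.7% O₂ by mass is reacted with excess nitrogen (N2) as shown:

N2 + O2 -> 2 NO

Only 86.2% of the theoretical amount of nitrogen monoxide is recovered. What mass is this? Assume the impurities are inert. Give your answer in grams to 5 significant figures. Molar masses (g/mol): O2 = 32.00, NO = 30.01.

Pure O2 available = 239.58 g × 0.827 = 198.133 g.
n(O2) = 198.133 g / 32.00 g/mol = 6.19165 mol.
From the equation the O2:NO mole ratio is 1:2, so n(NO) = 6.19165 × 2/1 = 12.3833 mol.
Mass of NO = 12.3833 mol × 30.01 g/mol = 371.623 g.
Actual mass collected = 371.623 g × 0.862 = 320.339 g.

320.34 g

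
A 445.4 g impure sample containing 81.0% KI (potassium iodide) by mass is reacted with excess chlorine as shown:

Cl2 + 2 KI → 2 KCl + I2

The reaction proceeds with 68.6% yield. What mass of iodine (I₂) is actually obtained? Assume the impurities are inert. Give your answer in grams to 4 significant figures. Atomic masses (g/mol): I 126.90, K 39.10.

Pure KI available = 445.4 g × 0.810 = 360.77 g.
M(KI) = 39.10 + 126.90 = 166.00 g/mol.
M(I2) = 2(126.90) = 253.80 g/mol.
n(KI) = 360.77 g / 166.00 g/mol = 2.1733 mol.
From the equation the KI:I2 mole ratio is 2:1, so n(I2) = 2.1733 × 1/2 = 1.0867 mol.
Mass of I2 = 1.0867 mol × 253.80 g/mol = 275.80 g.
Actual mass collected = 275.80 g × 0.686 = 189.20 g.

189.2 g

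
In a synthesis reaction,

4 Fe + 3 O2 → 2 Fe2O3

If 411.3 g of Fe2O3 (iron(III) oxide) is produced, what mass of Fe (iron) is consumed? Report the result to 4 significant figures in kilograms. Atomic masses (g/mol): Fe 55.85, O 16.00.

M(Fe2O3) = 2(55.85) + 3(16.00) = 159.70 g/mol.
M(Fe) = 55.85 g/mol.
n(Fe2O3) = 411.30 g / 159.70 g/mol = 2.5755 mol.
From the equation the Fe2O3:Fe mole ratio is 2:4, so n(Fe) = 2.5755 × 4/2 = 5.1509 mol.
Mass of Fe = 5.1509 mol × 55.85 g/mol = 287.68 g.
Converting to kg: 287.68 g = 0.2877 kg.

0.2877 kg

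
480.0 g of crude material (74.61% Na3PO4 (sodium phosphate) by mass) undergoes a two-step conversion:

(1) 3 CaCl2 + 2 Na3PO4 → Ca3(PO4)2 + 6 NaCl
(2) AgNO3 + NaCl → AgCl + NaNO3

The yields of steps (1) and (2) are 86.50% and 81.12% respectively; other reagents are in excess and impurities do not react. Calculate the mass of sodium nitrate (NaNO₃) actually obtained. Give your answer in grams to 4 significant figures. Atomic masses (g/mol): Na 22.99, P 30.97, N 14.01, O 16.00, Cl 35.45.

Pure Na3PO4 = 480.0 × 0.7461 = 358.13 g.
M(Na3PO4) = 3(22.99) + 30.97 + 4(16.00) = 163.94 g/mol.
M(NaNO3) = 22.99 + 14.01 + 3(16.00) = 85.00 g/mol.
n(Na3PO4) = 358.13 / 163.94 = 2.1845 mol.
Step 1 (Na3PO4:NaCl = 2:6): theoretical n(NaCl) = 6.5535 mol; at 86.50% yield, n(NaCl) = 5.6688 mol.
Step 2 (NaCl:NaNO3 = 1:1): theoretical n(NaNO3) = 5.6688 mol, so theoretical mass = 5.6688 × 85.00 = 481.85 g.
At 81.12% yield, actual mass of NaNO3 = 481.85 × 0.8112 = 390.87 g.

390.9 g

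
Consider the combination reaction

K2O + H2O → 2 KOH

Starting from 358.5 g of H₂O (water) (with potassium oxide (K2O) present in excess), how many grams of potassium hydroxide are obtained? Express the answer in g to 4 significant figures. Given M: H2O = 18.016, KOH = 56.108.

n(H2O) = 358.50 g / 18.016 g/mol = 19.899 mol.
From the equation the H2O:KOH mole ratio is 1:2, so n(KOH) = 19.899 × 2/1 = 39.798 mol.
Mass of KOH = 39.798 mol × 56.108 g/mol = 2233.0 g.

2233 g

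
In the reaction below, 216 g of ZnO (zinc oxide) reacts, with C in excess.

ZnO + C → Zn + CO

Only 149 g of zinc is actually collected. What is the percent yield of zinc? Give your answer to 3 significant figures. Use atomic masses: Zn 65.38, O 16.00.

85.9 %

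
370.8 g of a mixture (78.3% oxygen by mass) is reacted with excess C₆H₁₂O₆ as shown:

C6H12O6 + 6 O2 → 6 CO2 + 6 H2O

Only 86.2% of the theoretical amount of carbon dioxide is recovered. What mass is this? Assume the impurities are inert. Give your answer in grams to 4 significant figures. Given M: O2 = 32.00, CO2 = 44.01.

344.2 g

Pure O2 available = 370.8 g × 0.783 = 290.34 g.
n(O2) = 290.34 g / 32.00 g/mol = 9.0730 mol.
From the equation the O2:CO2 mole ratio is 6:6, so n(CO2) = 9.0730 × 6/6 = 9.0730 mol.
Mass of CO2 = 9.0730 mol × 44.01 g/mol = 399.30 g.
Actual mass collected = 399.30 g × 0.862 = 344.20 g.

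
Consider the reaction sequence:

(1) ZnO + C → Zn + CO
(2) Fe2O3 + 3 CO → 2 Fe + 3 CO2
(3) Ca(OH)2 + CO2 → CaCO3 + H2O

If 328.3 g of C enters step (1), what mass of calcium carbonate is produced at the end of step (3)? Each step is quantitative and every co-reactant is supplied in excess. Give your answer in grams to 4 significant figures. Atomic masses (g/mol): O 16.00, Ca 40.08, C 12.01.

2736 g

M(C) = 12.01 g/mol.
M(CaCO3) = 40.08 + 12.01 + 3(16.00) = 100.09 g/mol.
n(C) = 328.3 / 12.01 = 27.336 mol.
Reaction (1): C→CO ratio 1:1 ⇒ n(CO) = 27.336 mol.
Reaction (2): CO→CO2 ratio 3:3 ⇒ n(CO2) = 27.336 mol.
Reaction (3): CO2→CaCO3 ratio 1:1 ⇒ n(CaCO3) = 27.336 mol.
Mass of CaCO3 = 27.336 × 100.09 = 2736.0 g.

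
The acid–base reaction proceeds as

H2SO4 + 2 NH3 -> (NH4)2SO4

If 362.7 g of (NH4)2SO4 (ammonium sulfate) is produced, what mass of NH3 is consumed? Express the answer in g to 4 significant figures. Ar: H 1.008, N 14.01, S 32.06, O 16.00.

M((NH4)2SO4) = 2(14.01) + 8(1.008) + 32.06 + 4(16.00) = 132.144 g/mol.
M(NH3) = 14.01 + 3(1.008) = 17.034 g/mol.
n((NH4)2SO4) = 362.70 g / 132.144 g/mol = 2.7447 mol.
From the equation the (NH4)2SO4:NH3 mole ratio is 1:2, so n(NH3) = 2.7447 × 2/1 = 5.4895 mol.
Mass of NH3 = 5.4895 mol × 17.034 g/mol = 93.508 g.

93.51 g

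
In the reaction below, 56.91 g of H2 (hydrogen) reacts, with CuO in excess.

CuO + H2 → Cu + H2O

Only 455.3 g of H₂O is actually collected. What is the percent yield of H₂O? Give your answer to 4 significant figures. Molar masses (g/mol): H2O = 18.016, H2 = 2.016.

89.52 %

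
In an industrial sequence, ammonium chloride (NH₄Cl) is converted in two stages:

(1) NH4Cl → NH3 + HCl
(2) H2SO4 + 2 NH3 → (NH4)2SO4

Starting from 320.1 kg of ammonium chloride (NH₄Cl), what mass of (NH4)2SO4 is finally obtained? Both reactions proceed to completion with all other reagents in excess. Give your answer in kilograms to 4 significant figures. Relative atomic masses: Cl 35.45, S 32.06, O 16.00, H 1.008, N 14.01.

395.4 kg

M(NH4Cl) = 14.01 + 4(1.008) + 35.45 = 53.492 g/mol.
M((NH4)2SO4) = 2(14.01) + 8(1.008) + 32.06 + 4(16.00) = 132.144 g/mol.
320.1 kg = 320100 g.
n(NH4Cl) = 320100 / 53.492 = 5984.1 mol.
Step 1 gives a 1:1 ratio of NH4Cl to NH3, so n(NH3) = 5984.1 mol.
In step 2 the NH3:(NH4)2SO4 ratio is 2:1, so n((NH4)2SO4) = 2992.0 mol.
Mass of (NH4)2SO4 = 2992.0 × 132.144 = 395380 g = 395.4 kg.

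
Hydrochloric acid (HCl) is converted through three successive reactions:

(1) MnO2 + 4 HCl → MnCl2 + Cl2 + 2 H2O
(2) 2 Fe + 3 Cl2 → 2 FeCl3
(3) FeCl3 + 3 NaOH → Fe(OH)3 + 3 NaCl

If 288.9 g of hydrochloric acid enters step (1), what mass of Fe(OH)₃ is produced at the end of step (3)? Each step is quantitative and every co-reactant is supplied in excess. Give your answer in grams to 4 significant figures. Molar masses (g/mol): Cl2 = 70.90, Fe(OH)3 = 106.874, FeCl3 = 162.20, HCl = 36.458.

141.1 g

n(HCl) = 288.9 / 36.458 = 7.9242 mol.
Reaction (1): HCl→Cl2 ratio 4:1 ⇒ n(Cl2) = 1.9810 mol.
Reaction (2): Cl2→FeCl3 ratio 3:2 ⇒ n(FeCl3) = 1.3207 mol.
Reaction (3): FeCl3→Fe(OH)3 ratio 1:1 ⇒ n(Fe(OH)3) = 1.3207 mol.
Mass of Fe(OH)3 = 1.3207 × 106.874 = 141.15 g.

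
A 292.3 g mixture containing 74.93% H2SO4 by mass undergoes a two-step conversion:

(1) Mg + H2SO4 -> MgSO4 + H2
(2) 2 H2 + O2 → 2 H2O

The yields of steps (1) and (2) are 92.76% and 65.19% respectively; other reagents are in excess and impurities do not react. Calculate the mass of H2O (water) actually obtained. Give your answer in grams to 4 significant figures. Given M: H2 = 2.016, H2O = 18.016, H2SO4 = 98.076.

Pure H2SO4 = 292.3 × 0.7493 = 219.02 g.
n(H2SO4) = 219.02 / 98.076 = 2.2332 mol.
Step 1 (H2SO4:H2 = 1:1): theoretical n(H2) = 2.2332 mol; at 92.76% yield, n(H2) = 2.0715 mol.
Step 2 (H2:H2O = 2:2): theoretical n(H2O) = 2.0715 mol, so theoretical mass = 2.0715 × 18.016 = 37.320 g.
At 65.19% yield, actual mass of H2O = 37.320 × 0.6519 = 24.329 g.

24.33 g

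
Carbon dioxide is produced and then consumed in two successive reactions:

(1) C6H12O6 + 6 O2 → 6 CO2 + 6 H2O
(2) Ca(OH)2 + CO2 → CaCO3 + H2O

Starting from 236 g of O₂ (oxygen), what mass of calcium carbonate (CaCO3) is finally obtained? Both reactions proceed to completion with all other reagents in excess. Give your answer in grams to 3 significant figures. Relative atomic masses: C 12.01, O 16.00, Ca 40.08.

M(O2) = 2(16.00) = 32.00 g/mol.
M(CaCO3) = 40.08 + 12.01 + 3(16.00) = 100.09 g/mol.
n(O2) = 236.0 / 32.00 = 7.375 mol.
Step 1 gives a 6:6 ratio of O2 to CO2, so n(CO2) = 7.375 mol.
In step 2 the CO2:CaCO3 ratio is 1:1, so n(CaCO3) = 7.375 mol.
Mass of CaCO3 = 7.375 × 100.09 = 738.2 g.

738 g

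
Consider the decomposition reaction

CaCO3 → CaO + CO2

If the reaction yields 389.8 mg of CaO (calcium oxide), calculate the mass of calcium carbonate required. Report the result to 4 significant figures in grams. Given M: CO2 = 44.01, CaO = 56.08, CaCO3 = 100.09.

0.6957 g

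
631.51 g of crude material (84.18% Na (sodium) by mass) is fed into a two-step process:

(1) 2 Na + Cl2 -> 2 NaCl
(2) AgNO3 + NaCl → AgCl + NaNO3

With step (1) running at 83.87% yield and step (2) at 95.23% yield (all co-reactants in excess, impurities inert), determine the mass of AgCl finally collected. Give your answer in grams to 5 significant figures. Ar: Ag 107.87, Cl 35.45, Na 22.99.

2646.9 g

Pure Na = 631.51 × 0.8418 = 531.605 g.
M(Na) = 22.99 g/mol.
M(AgCl) = 107.87 + 35.45 = 143.32 g/mol.
n(Na) = 531.605 / 22.99 = 23.1233 mol.
Step 1 (Na:NaCl = 2:2): theoretical n(NaCl) = 23.1233 mol; at 83.87% yield, n(NaCl) = 19.3935 mol.
Step 2 (NaCl:AgCl = 1:1): theoretical n(AgCl) = 19.3935 mol, so theoretical mass = 19.3935 × 143.32 = 2779.48 g.
At 95.23% yield, actual mass of AgCl = 2779.48 × 0.9523 = 2646.90 g.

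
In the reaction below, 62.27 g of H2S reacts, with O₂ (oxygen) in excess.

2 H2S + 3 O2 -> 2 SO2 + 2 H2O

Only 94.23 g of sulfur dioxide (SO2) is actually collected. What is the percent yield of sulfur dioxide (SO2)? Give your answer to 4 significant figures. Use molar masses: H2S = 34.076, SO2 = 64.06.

80.50 %

n(H2S) = 62.270 g / 34.076 g/mol = 1.8274 mol.
From the equation the H2S:SO2 mole ratio is 2:2, so n(SO2) = 1.8274 × 2/2 = 1.8274 mol.
Mass of SO2 = 1.8274 mol × 64.06 g/mol = 117.06 g.
This is the theoretical yield. Percent yield = 94.23 g / 117.06 g × 100% = 80.496%.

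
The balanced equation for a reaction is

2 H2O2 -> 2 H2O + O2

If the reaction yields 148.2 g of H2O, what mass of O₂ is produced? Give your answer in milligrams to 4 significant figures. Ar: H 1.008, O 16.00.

M(H2O) = 2(1.008) + 16.00 = 18.016 g/mol.
M(O2) = 2(16.00) = 32.00 g/mol.
n(H2O) = 148.20 g / 18.016 g/mol = 8.2260 mol.
From the equation the H2O:O2 mole ratio is 2:1, so n(O2) = 8.2260 × 1/2 = 4.1130 mol.
Mass of O2 = 4.1130 mol × 32.00 g/mol = 131.62 g.
Converting to mg: 131.62 g = 131600 mg.

131600 mg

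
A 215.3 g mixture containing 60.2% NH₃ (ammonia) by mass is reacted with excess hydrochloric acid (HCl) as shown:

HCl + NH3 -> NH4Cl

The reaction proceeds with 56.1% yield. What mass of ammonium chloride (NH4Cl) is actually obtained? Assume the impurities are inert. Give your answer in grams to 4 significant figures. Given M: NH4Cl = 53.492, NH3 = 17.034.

Pure NH3 available = 215.3 g × 0.602 = 129.61 g.
n(NH3) = 129.61 g / 17.034 g/mol = 7.6089 mol.
From the equation the NH3:NH4Cl mole ratio is 1:1, so n(NH4Cl) = 7.6089 × 1/1 = 7.6089 mol.
Mass of NH4Cl = 7.6089 mol × 53.492 g/mol = 407.02 g.
Actual mass collected = 407.02 g × 0.561 = 228.34 g.

228.3 g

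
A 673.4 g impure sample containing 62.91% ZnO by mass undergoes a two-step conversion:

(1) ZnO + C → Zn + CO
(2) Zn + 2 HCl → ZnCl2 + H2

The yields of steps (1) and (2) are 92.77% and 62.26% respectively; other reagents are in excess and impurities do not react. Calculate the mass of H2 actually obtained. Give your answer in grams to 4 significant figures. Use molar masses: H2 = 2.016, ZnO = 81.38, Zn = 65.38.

Pure ZnO = 673.4 × 0.6291 = 423.64 g.
n(ZnO) = 423.64 / 81.38 = 5.2057 mol.
Step 1 (ZnO:Zn = 1:1): theoretical n(Zn) = 5.2057 mol; at 92.77% yield, n(Zn) = 4.8293 mol.
Step 2 (Zn:H2 = 1:1): theoretical n(H2) = 4.8293 mol, so theoretical mass = 4.8293 × 2.016 = 9.7358 g.
At 62.26% yield, actual mass of H2 = 9.7358 × 0.6226 = 6.0615 g.

6.062 g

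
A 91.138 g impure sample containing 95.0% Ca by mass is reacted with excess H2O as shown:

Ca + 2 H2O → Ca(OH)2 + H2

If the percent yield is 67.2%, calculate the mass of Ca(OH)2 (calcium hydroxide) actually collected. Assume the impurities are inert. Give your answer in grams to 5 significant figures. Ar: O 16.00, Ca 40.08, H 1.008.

107.56 g

Pure Ca available = 91.138 g × 0.950 = 86.5811 g.
M(Ca) = 40.08 g/mol.
M(Ca(OH)2) = 40.08 + 2(16.00) + 2(1.008) = 74.096 g/mol.
n(Ca) = 86.5811 g / 40.08 g/mol = 2.16021 mol.
From the equation the Ca:Ca(OH)2 mole ratio is 1:1, so n(Ca(OH)2) = 2.16021 × 1/1 = 2.16021 mol.
Mass of Ca(OH)2 = 2.16021 mol × 74.096 g/mol = 160.063 g.
Actual mass collected = 160.063 g × 0.672 = 107.562 g.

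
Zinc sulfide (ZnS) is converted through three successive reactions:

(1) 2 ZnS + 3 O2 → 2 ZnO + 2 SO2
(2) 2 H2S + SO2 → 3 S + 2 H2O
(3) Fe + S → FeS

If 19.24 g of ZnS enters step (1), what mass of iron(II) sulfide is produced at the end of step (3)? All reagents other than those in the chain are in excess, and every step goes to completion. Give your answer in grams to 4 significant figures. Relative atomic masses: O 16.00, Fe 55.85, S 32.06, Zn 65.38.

M(ZnS) = 65.38 + 32.06 = 97.44 g/mol.
M(FeS) = 55.85 + 32.06 = 87.91 g/mol.
n(ZnS) = 19.24 / 97.44 = 0.19745 mol.
Reaction (1): ZnS→SO2 ratio 2:2 ⇒ n(SO2) = 0.19745 mol.
Reaction (2): SO2→S ratio 1:3 ⇒ n(S) = 0.59236 mol.
Reaction (3): S→FeS ratio 1:1 ⇒ n(FeS) = 0.59236 mol.
Mass of FeS = 0.59236 × 87.91 = 52.075 g.

52.07 g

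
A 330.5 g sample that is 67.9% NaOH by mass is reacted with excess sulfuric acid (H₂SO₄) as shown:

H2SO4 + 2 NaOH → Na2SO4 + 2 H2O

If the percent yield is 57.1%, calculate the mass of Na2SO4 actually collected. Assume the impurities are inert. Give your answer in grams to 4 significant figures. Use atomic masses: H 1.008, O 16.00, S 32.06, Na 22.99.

Pure NaOH available = 330.5 g × 0.679 = 224.41 g.
M(NaOH) = 22.99 + 16.00 + 1.008 = 39.998 g/mol.
M(Na2SO4) = 2(22.99) + 32.06 + 4(16.00) = 142.04 g/mol.
n(NaOH) = 224.41 g / 39.998 g/mol = 5.6105 mol.
From the equation the NaOH:Na2SO4 mole ratio is 2:1, so n(Na2SO4) = 5.6105 × 1/2 = 2.8053 mol.
Mass of Na2SO4 = 2.8053 mol × 142.04 g/mol = 398.46 g.
Actual mass collected = 398.46 g × 0.571 = 227.52 g.

227.5 g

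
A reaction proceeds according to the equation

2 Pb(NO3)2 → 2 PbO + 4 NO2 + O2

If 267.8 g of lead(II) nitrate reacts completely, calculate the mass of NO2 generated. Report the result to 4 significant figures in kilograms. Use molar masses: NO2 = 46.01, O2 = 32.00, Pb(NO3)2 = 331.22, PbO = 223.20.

0.07440 kg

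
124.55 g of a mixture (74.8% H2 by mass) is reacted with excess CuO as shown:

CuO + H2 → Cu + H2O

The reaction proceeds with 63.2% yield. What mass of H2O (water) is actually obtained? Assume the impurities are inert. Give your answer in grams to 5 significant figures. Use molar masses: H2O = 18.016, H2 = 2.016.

Pure H2 available = 124.55 g × 0.748 = 93.1634 g.
n(H2) = 93.1634 g / 2.016 g/mol = 46.2120 mol.
From the equation the H2:H2O mole ratio is 1:1, so n(H2O) = 46.2120 × 1/1 = 46.2120 mol.
Mass of H2O = 46.2120 mol × 18.016 g/mol = 832.555 g.
Actual mass collected = 832.555 g × 0.632 = 526.175 g.

526.18 g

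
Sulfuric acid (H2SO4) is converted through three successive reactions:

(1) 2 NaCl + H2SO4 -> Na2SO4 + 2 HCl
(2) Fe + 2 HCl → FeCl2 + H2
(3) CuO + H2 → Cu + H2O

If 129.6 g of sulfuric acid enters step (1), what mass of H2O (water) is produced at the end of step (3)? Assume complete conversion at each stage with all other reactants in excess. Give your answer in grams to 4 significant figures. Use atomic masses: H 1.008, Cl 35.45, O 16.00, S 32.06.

23.81 g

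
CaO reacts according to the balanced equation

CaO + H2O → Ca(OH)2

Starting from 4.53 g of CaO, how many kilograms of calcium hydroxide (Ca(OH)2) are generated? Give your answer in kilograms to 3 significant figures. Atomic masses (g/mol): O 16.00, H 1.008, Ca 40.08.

0.00599 kg

M(CaO) = 40.08 + 16.00 = 56.08 g/mol.
M(Ca(OH)2) = 40.08 + 2(16.00) + 2(1.008) = 74.096 g/mol.
n(CaO) = 4.530 g / 56.08 g/mol = 0.08078 mol.
From the equation the CaO:Ca(OH)2 mole ratio is 1:1, so n(Ca(OH)2) = 0.08078 × 1/1 = 0.08078 mol.
Mass of Ca(OH)2 = 0.08078 mol × 74.096 g/mol = 5.985 g.
Converting to kg: 5.985 g = 0.00599 kg.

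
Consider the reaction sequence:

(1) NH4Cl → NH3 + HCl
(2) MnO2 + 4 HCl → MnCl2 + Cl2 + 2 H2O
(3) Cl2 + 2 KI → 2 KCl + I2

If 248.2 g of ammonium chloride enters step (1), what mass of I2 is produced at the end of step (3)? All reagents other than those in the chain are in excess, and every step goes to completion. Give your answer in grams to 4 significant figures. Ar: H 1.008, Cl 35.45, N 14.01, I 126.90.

M(NH4Cl) = 14.01 + 4(1.008) + 35.45 = 53.492 g/mol.
M(I2) = 2(126.90) = 253.80 g/mol.
n(NH4Cl) = 248.2 / 53.492 = 4.6399 mol.
Reaction (1): NH4Cl→HCl ratio 1:1 ⇒ n(HCl) = 4.6399 mol.
Reaction (2): HCl→Cl2 ratio 4:1 ⇒ n(Cl2) = 1.1600 mol.
Reaction (3): Cl2→I2 ratio 1:1 ⇒ n(I2) = 1.1600 mol.
Mass of I2 = 1.1600 × 253.80 = 294.40 g.

294.4 g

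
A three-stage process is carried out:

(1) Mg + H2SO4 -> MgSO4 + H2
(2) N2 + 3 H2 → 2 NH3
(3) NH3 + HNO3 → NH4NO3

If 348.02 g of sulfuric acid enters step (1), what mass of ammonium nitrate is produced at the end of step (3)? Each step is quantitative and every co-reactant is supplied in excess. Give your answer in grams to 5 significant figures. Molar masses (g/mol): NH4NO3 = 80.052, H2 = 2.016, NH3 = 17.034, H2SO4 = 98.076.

189.37 g

n(H2SO4) = 348.02 / 98.076 = 3.54847 mol.
Reaction (1): H2SO4→H2 ratio 1:1 ⇒ n(H2) = 3.54847 mol.
Reaction (2): H2→NH3 ratio 3:2 ⇒ n(NH3) = 2.36565 mol.
Reaction (3): NH3→NH4NO3 ratio 1:1 ⇒ n(NH4NO3) = 2.36565 mol.
Mass of NH4NO3 = 2.36565 × 80.052 = 189.375 g.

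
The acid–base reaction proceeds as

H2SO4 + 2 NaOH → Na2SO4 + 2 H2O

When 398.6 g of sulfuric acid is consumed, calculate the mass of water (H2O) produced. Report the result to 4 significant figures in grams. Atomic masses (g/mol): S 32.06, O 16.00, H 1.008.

146.4 g

M(H2SO4) = 2(1.008) + 32.06 + 4(16.00) = 98.076 g/mol.
M(H2O) = 2(1.008) + 16.00 = 18.016 g/mol.
n(H2SO4) = 398.60 g / 98.076 g/mol = 4.0642 mol.
From the equation the H2SO4:H2O mole ratio is 1:2, so n(H2O) = 4.0642 × 2/1 = 8.1284 mol.
Mass of H2O = 8.1284 mol × 18.016 g/mol = 146.44 g.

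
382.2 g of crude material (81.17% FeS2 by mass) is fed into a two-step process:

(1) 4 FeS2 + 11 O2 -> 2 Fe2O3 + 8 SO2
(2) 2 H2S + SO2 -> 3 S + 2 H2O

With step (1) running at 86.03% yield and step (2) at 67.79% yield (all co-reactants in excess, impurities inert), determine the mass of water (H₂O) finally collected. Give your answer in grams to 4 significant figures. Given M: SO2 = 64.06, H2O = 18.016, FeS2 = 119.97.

108.7 g

Pure FeS2 = 382.2 × 0.8117 = 310.23 g.
n(FeS2) = 310.23 / 119.97 = 2.5859 mol.
Step 1 (FeS2:SO2 = 4:8): theoretical n(SO2) = 5.1718 mol; at 86.03% yield, n(SO2) = 4.4493 mol.
Step 2 (SO2:H2O = 1:2): theoretical n(H2O) = 8.8986 mol, so theoretical mass = 8.8986 × 18.016 = 160.32 g.
At 67.79% yield, actual mass of H2O = 160.32 × 0.6779 = 108.68 g.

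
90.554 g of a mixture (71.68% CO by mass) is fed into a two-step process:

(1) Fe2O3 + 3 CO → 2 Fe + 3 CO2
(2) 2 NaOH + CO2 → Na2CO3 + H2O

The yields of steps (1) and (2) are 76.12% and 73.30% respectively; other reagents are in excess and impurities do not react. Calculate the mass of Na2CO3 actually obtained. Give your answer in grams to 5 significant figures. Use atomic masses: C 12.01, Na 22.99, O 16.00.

137.04 g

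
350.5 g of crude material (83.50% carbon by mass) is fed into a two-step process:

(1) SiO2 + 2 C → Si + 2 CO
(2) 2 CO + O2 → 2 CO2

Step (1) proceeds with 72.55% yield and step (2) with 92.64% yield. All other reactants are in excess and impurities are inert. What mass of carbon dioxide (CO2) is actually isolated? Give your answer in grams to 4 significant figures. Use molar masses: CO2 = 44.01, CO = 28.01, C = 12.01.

720.8 g

Pure C = 350.5 × 0.8350 = 292.67 g.
n(C) = 292.67 / 12.01 = 24.369 mol.
Step 1 (C:CO = 2:2): theoretical n(CO) = 24.369 mol; at 72.55% yield, n(CO) = 17.679 mol.
Step 2 (CO:CO2 = 2:2): theoretical n(CO2) = 17.679 mol, so theoretical mass = 17.679 × 44.01 = 778.07 g.
At 92.64% yield, actual mass of CO2 = 778.07 × 0.9264 = 720.81 g.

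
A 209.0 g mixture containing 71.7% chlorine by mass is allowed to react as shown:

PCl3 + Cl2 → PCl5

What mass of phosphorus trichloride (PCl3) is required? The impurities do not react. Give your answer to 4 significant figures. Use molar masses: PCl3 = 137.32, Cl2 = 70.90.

Mass of pure Cl2 = 209.0 g × 0.717 = 149.85 g.
n(Cl2) = 149.85 g / 70.90 g/mol = 2.1136 mol.
From the equation the Cl2:PCl3 mole ratio is 1:1, so n(PCl3) = 2.1136 × 1/1 = 2.1136 mol.
Mass of PCl3 = 2.1136 mol × 137.32 g/mol = 290.24 g.

290.2 g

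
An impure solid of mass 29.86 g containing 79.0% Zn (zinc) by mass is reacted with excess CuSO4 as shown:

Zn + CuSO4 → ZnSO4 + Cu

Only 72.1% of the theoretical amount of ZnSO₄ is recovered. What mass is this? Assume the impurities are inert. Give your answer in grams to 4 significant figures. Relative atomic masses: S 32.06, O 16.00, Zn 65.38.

Pure Zn available = 29.86 g × 0.790 = 23.589 g.
M(Zn) = 65.38 g/mol.
M(ZnSO4) = 65.38 + 32.06 + 4(16.00) = 161.44 g/mol.
n(Zn) = 23.589 g / 65.38 g/mol = 0.36080 mol.
From the equation the Zn:ZnSO4 mole ratio is 1:1, so n(ZnSO4) = 0.36080 × 1/1 = 0.36080 mol.
Mass of ZnSO4 = 0.36080 mol × 161.44 g/mol = 58.248 g.
Actual mass collected = 58.248 g × 0.721 = 41.997 g.

42.00 g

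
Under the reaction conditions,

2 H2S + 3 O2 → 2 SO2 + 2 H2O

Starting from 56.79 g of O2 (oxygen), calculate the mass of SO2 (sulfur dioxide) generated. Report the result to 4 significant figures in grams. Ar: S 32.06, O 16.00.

M(O2) = 2(16.00) = 32.00 g/mol.
M(SO2) = 32.06 + 2(16.00) = 64.06 g/mol.
n(O2) = 56.790 g / 32.00 g/mol = 1.7747 mol.
From the equation the O2:SO2 mole ratio is 3:2, so n(SO2) = 1.7747 × 2/3 = 1.1831 mol.
Mass of SO2 = 1.1831 mol × 64.06 g/mol = 75.791 g.

75.79 g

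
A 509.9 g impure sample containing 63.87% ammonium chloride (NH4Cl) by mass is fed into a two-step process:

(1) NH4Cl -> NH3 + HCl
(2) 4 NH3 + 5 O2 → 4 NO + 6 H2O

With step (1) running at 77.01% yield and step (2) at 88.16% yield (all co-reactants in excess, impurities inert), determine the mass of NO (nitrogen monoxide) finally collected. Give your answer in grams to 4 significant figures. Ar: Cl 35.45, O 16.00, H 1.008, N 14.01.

124.0 g

Pure NH4Cl = 509.9 × 0.6387 = 325.67 g.
M(NH4Cl) = 14.01 + 4(1.008) + 35.45 = 53.492 g/mol.
M(NO) = 14.01 + 16.00 = 30.01 g/mol.
n(NH4Cl) = 325.67 / 53.492 = 6.0883 mol.
Step 1 (NH4Cl:NH3 = 1:1): theoretical n(NH3) = 6.0883 mol; at 77.01% yield, n(NH3) = 4.6886 mol.
Step 2 (NH3:NO = 4:4): theoretical n(NO) = 4.6886 mol, so theoretical mass = 4.6886 × 30.01 = 140.70 g.
At 88.16% yield, actual mass of NO = 140.70 × 0.8816 = 124.04 g.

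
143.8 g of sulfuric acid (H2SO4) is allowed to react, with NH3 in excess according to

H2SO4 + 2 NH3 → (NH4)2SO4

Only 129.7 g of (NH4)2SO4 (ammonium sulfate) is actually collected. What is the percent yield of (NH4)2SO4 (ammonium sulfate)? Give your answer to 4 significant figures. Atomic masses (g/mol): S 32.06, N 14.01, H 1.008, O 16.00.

M(H2SO4) = 2(1.008) + 32.06 + 4(16.00) = 98.076 g/mol.
M((NH4)2SO4) = 2(14.01) + 8(1.008) + 32.06 + 4(16.00) = 132.144 g/mol.
n(H2SO4) = 143.80 g / 98.076 g/mol = 1.4662 mol.
From the equation the H2SO4:(NH4)2SO4 mole ratio is 1:1, so n((NH4)2SO4) = 1.4662 × 1/1 = 1.4662 mol.
Mass of (NH4)2SO4 = 1.4662 mol × 132.144 g/mol = 193.75 g.
This is the theoretical yield. Percent yield = 129.7 g / 193.75 g × 100% = 66.942%.

66.94 %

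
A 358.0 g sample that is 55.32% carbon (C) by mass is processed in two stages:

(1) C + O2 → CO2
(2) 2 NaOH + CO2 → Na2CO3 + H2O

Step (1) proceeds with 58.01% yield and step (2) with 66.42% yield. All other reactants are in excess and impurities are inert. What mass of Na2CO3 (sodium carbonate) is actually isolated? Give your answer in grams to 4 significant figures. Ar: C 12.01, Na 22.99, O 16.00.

673.4 g

Pure C = 358.0 × 0.5532 = 198.05 g.
M(C) = 12.01 g/mol.
M(Na2CO3) = 2(22.99) + 12.01 + 3(16.00) = 105.99 g/mol.
n(C) = 198.05 / 12.01 = 16.490 mol.
Step 1 (C:CO2 = 1:1): theoretical n(CO2) = 16.490 mol; at 58.01% yield, n(CO2) = 9.5659 mol.
Step 2 (CO2:Na2CO3 = 1:1): theoretical n(Na2CO3) = 9.5659 mol, so theoretical mass = 9.5659 × 105.99 = 1013.9 g.
At 66.42% yield, actual mass of Na2CO3 = 1013.9 × 0.6642 = 673.42 g.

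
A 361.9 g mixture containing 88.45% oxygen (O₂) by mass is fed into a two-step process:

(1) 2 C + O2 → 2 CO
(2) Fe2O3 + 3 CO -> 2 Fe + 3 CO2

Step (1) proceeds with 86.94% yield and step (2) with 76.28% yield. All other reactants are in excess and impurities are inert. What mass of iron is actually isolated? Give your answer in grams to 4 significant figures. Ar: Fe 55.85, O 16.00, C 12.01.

494.0 g

Pure O2 = 361.9 × 0.8845 = 320.10 g.
M(O2) = 2(16.00) = 32.00 g/mol.
M(Fe) = 55.85 g/mol.
n(O2) = 320.10 / 32.00 = 10.003 mol.
Step 1 (O2:CO = 1:2): theoretical n(CO) = 20.006 mol; at 86.94% yield, n(CO) = 17.393 mol.
Step 2 (CO:Fe = 3:2): theoretical n(Fe) = 11.596 mol, so theoretical mass = 11.596 × 55.85 = 647.62 g.
At 76.28% yield, actual mass of Fe = 647.62 × 0.7628 = 494.00 g.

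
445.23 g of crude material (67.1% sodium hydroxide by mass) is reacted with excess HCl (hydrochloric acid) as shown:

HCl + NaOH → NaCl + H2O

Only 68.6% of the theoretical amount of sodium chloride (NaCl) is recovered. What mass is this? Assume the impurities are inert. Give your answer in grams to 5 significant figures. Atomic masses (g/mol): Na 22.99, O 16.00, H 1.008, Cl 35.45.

299.44 g

Pure NaOH available = 445.23 g × 0.671 = 298.749 g.
M(NaOH) = 22.99 + 16.00 + 1.008 = 39.998 g/mol.
M(NaCl) = 22.99 + 35.45 = 58.44 g/mol.
n(NaOH) = 298.749 g / 39.998 g/mol = 7.46911 mol.
From the equation the NaOH:NaCl mole ratio is 1:1, so n(NaCl) = 7.46911 × 1/1 = 7.46911 mol.
Mass of NaCl = 7.46911 mol × 58.44 g/mol = 436.495 g.
Actual mass collected = 436.495 g × 0.686 = 299.435 g.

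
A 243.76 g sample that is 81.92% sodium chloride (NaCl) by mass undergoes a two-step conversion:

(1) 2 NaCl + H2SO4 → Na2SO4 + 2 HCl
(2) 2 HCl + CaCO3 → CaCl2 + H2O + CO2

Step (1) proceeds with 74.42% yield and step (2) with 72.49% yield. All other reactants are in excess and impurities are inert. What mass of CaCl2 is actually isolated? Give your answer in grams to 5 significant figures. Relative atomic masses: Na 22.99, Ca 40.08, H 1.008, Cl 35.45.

Pure NaCl = 243.76 × 0.8192 = 199.688 g.
M(NaCl) = 22.99 + 35.45 = 58.44 g/mol.
M(CaCl2) = 40.08 + 2(35.45) = 110.98 g/mol.
n(NaCl) = 199.688 / 58.44 = 3.41698 mol.
Step 1 (NaCl:HCl = 2:2): theoretical n(HCl) = 3.41698 mol; at 74.42% yield, n(HCl) = 2.54291 mol.
Step 2 (HCl:CaCl2 = 2:1): theoretical n(CaCl2) = 1.27146 mol, so theoretical mass = 1.27146 × 110.98 = 141.106 g.
At 72.49% yield, actual mass of CaCl2 = 141.106 × 0.7249 = 102.288 g.

102.29 g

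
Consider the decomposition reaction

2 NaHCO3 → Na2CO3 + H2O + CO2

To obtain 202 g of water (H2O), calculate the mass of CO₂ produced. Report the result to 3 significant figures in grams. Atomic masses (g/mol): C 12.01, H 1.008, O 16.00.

493 g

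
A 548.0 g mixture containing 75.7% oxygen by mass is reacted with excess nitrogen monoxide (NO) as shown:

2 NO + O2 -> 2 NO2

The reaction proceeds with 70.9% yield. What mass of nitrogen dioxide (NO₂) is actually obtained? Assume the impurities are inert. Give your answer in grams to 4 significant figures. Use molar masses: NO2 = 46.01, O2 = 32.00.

Pure O2 available = 548.0 g × 0.757 = 414.84 g.
n(O2) = 414.84 g / 32.00 g/mol = 12.964 mol.
From the equation the O2:NO2 mole ratio is 1:2, so n(NO2) = 12.964 × 2/1 = 25.927 mol.
Mass of NO2 = 25.927 mol × 46.01 g/mol = 1192.9 g.
Actual mass collected = 1192.9 g × 0.709 = 845.78 g.

845.8 g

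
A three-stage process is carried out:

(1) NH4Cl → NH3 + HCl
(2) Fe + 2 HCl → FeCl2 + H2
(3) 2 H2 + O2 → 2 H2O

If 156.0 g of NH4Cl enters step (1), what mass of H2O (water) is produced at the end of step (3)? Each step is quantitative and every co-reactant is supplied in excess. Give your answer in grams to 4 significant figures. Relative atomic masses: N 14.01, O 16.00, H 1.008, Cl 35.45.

M(NH4Cl) = 14.01 + 4(1.008) + 35.45 = 53.492 g/mol.
M(H2O) = 2(1.008) + 16.00 = 18.016 g/mol.
n(NH4Cl) = 156.0 / 53.492 = 2.9163 mol.
Reaction (1): NH4Cl→HCl ratio 1:1 ⇒ n(HCl) = 2.9163 mol.
Reaction (2): HCl→H2 ratio 2:1 ⇒ n(H2) = 1.4582 mol.
Reaction (3): H2→H2O ratio 2:2 ⇒ n(H2O) = 1.4582 mol.
Mass of H2O = 1.4582 × 18.016 = 26.270 g.

26.27 g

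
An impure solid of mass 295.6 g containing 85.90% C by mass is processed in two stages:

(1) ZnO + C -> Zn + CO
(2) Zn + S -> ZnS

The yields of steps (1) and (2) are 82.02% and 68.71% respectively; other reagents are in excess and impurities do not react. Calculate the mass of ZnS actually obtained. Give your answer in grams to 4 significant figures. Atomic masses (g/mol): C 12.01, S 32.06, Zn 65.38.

1161 g

Pure C = 295.6 × 0.8590 = 253.92 g.
M(C) = 12.01 g/mol.
M(ZnS) = 65.38 + 32.06 = 97.44 g/mol.
n(C) = 253.92 / 12.01 = 21.142 mol.
Step 1 (C:Zn = 1:1): theoretical n(Zn) = 21.142 mol; at 82.02% yield, n(Zn) = 17.341 mol.
Step 2 (Zn:ZnS = 1:1): theoretical n(ZnS) = 17.341 mol, so theoretical mass = 17.341 × 97.44 = 1689.7 g.
At 68.71% yield, actual mass of ZnS = 1689.7 × 0.6871 = 1161.0 g.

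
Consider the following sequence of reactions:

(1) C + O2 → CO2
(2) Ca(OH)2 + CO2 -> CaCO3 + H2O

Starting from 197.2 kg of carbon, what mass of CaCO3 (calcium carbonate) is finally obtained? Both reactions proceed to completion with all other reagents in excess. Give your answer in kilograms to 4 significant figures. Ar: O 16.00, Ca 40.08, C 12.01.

M(C) = 12.01 g/mol.
M(CaCO3) = 40.08 + 12.01 + 3(16.00) = 100.09 g/mol.
197.2 kg = 197200 g.
n(C) = 197200 / 12.01 = 16420 mol.
Step 1 gives a 1:1 ratio of C to CO2, so n(CO2) = 16420 mol.
In step 2 the CO2:CaCO3 ratio is 1:1, so n(CaCO3) = 16420 mol.
Mass of CaCO3 = 16420 × 100.09 = 1.6434 × 10^6 g = 1643 kg.

1643 kg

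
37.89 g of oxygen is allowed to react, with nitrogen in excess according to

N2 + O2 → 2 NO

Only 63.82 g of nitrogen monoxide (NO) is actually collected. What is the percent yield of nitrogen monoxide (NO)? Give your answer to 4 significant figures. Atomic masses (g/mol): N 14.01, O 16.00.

M(O2) = 2(16.00) = 32.00 g/mol.
M(NO) = 14.01 + 16.00 = 30.01 g/mol.
n(O2) = 37.890 g / 32.00 g/mol = 1.1841 mol.
From the equation the O2:NO mole ratio is 1:2, so n(NO) = 1.1841 × 2/1 = 2.3681 mol.
Mass of NO = 2.3681 mol × 30.01 g/mol = 71.067 g.
This is the theoretical yield. Percent yield = 63.82 g / 71.067 g × 100% = 89.802%.

89.80 %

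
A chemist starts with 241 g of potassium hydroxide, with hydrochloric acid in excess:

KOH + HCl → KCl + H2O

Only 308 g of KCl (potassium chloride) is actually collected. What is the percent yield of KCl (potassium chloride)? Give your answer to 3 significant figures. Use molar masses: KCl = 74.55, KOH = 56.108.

96.2 %

n(KOH) = 241.0 g / 56.108 g/mol = 4.295 mol.
From the equation the KOH:KCl mole ratio is 1:1, so n(KCl) = 4.295 × 1/1 = 4.295 mol.
Mass of KCl = 4.295 mol × 74.55 g/mol = 320.2 g.
This is the theoretical yield. Percent yield = 308 g / 320.2 g × 100% = 96.19%.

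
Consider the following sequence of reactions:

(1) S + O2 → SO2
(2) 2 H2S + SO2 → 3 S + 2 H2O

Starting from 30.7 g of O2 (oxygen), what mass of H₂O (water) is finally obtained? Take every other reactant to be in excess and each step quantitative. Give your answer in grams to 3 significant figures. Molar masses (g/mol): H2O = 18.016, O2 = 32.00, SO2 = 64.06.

34.6 g

n(O2) = 30.70 / 32.00 = 0.9594 mol.
Step 1 gives a 1:1 ratio of O2 to SO2, so n(SO2) = 0.9594 mol.
In step 2 the SO2:H2O ratio is 1:2, so n(H2O) = 1.919 mol.
Mass of H2O = 1.919 × 18.016 = 34.57 g.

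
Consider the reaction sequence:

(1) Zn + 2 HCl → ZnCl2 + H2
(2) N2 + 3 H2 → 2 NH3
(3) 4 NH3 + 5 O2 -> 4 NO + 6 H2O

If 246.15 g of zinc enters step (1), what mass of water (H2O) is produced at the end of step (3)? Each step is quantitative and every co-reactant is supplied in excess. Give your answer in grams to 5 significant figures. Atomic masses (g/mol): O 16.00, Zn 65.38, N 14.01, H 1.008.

M(Zn) = 65.38 g/mol.
M(H2O) = 2(1.008) + 16.00 = 18.016 g/mol.
n(Zn) = 246.15 / 65.38 = 3.76491 mol.
Reaction (1): Zn→H2 ratio 1:1 ⇒ n(H2) = 3.76491 mol.
Reaction (2): H2→NH3 ratio 3:2 ⇒ n(NH3) = 2.50994 mol.
Reaction (3): NH3→H2O ratio 4:6 ⇒ n(H2O) = 3.76491 mol.
Mass of H2O = 3.76491 × 18.016 = 67.8287 g.

67.829 g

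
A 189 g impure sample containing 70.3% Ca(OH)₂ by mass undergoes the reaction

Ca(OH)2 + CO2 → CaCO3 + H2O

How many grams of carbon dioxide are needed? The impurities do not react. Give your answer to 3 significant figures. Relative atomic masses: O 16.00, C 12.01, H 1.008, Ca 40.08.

Mass of pure Ca(OH)2 = 189 g × 0.703 = 132.9 g.
M(Ca(OH)2) = 40.08 + 2(16.00) + 2(1.008) = 74.096 g/mol.
M(CO2) = 12.01 + 2(16.00) = 44.01 g/mol.
n(Ca(OH)2) = 132.9 g / 74.096 g/mol = 1.793 mol.
From the equation the Ca(OH)2:CO2 mole ratio is 1:1, so n(CO2) = 1.793 × 1/1 = 1.793 mol.
Mass of CO2 = 1.793 mol × 44.01 g/mol = 78.92 g.

78.9 g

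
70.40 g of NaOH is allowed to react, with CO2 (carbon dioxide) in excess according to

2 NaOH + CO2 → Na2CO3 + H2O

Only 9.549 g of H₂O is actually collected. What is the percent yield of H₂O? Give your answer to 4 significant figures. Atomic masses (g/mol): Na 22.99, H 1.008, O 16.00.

60.23 %

M(NaOH) = 22.99 + 16.00 + 1.008 = 39.998 g/mol.
M(H2O) = 2(1.008) + 16.00 = 18.016 g/mol.
n(NaOH) = 70.400 g / 39.998 g/mol = 1.7601 mol.
From the equation the NaOH:H2O mole ratio is 2:1, so n(H2O) = 1.7601 × 1/2 = 0.88004 mol.
Mass of H2O = 0.88004 mol × 18.016 g/mol = 15.855 g.
This is the theoretical yield. Percent yield = 9.549 g / 15.855 g × 100% = 60.228%.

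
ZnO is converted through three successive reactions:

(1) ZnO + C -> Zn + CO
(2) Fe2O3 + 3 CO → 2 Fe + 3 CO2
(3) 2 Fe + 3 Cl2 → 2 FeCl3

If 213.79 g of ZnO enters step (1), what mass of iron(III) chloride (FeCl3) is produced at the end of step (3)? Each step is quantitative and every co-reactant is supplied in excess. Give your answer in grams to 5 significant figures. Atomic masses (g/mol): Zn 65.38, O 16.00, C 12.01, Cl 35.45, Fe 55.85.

284.07 g

M(ZnO) = 65.38 + 16.00 = 81.38 g/mol.
M(FeCl3) = 55.85 + 3(35.45) = 162.20 g/mol.
n(ZnO) = 213.79 / 81.38 = 2.62706 mol.
Reaction (1): ZnO→CO ratio 1:1 ⇒ n(CO) = 2.62706 mol.
Reaction (2): CO→Fe ratio 3:2 ⇒ n(Fe) = 1.75137 mol.
Reaction (3): Fe→FeCl3 ratio 2:2 ⇒ n(FeCl3) = 1.75137 mol.
Mass of FeCl3 = 1.75137 × 162.20 = 284.073 g.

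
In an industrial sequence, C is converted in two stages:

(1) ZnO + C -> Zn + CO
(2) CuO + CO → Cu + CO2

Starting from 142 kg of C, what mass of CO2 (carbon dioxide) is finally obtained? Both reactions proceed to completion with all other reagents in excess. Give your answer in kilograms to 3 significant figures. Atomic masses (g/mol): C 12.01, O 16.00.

M(C) = 12.01 g/mol.
M(CO2) = 12.01 + 2(16.00) = 44.01 g/mol.
142 kg = 142000 g.
n(C) = 142000 / 12.01 = 11820 mol.
Step 1 gives a 1:1 ratio of C to CO, so n(CO) = 11820 mol.
In step 2 the CO:CO2 ratio is 1:1, so n(CO2) = 11820 mol.
Mass of CO2 = 11820 × 44.01 = 520400 g = 520 kg.

520 kg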